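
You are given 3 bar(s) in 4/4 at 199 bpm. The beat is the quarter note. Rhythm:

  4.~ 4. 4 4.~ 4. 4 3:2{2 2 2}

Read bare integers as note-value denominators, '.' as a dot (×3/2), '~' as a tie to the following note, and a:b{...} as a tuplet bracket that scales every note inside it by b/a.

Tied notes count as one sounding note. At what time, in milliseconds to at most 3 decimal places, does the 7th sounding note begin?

1. 0.0ms @ 0 + 904.523ms (3)
2. 904.523ms @ 3 + 301.508ms (1)
3. 1206.03ms @ 4 + 904.523ms (3)
4. 2110.553ms @ 7 + 301.508ms (1)
5. 2412.06ms @ 8 + 402.01ms (4/3)
6. 2814.07ms @ 28/3 + 402.01ms (4/3)
7. 3216.08ms @ 32/3 + 402.01ms (4/3)

note 7 onset = 32/3b = 3216.08ms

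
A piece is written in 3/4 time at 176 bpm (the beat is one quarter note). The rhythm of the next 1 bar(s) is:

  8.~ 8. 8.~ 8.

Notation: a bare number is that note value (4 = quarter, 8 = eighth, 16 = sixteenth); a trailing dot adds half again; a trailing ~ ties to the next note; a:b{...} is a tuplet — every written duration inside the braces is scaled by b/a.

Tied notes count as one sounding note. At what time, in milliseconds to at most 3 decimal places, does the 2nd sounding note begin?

note 2 onset = 3/2b = 511.364ms

1. 0.0ms @ 0 + 511.364ms (3/2)
2. 511.364ms @ 3/2 + 511.364ms (3/2)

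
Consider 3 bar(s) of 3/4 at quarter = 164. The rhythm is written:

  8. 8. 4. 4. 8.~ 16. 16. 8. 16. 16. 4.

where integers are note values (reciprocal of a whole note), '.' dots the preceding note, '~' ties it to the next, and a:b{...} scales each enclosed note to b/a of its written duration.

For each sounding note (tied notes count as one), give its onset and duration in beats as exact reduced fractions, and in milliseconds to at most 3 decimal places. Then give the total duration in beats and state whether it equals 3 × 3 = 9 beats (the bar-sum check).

1) 0.0ms=0b +274.39ms=3/4b
2) 274.39ms=3/4b +274.39ms=3/4b
3) 548.78ms=3/2b +548.78ms=3/2b
4) 1097.561ms=3b +548.78ms=3/2b
5) 1646.341ms=9/2b +411.585ms=9/8b
6) 2057.927ms=45/8b +137.195ms=3/8b
7) 2195.122ms=6b +274.39ms=3/4b
8) 2469.512ms=27/4b +137.195ms=3/8b
9) 2606.707ms=57/8b +137.195ms=3/8b
10) 2743.902ms=15/2b +548.78ms=3/2b
Σ=9b of 9 (164bpm 3/4) — PASS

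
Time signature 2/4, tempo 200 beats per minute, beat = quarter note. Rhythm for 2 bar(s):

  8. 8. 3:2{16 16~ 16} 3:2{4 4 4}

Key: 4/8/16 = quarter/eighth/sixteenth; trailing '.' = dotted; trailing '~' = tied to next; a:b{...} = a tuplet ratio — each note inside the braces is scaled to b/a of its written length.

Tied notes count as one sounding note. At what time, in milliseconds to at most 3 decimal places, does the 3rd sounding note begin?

1. 0.0ms @ 0 + 225.0ms (3/4)
2. 225.0ms @ 3/4 + 225.0ms (3/4)
3. 450.0ms @ 3/2 + 50.0ms (1/6)
4. 500.0ms @ 5/3 + 100.0ms (1/3)
5. 600.0ms @ 2 + 200.0ms (2/3)
6. 800.0ms @ 8/3 + 200.0ms (2/3)
7. 1000.0ms @ 10/3 + 200.0ms (2/3)

note 3 onset = 3/2b = 450.0ms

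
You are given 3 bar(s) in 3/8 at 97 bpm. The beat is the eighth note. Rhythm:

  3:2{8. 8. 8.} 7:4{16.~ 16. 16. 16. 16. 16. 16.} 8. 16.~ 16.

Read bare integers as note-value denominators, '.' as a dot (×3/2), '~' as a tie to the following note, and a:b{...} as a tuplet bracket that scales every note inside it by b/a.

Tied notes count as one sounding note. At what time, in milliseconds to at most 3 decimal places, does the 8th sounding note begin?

1. 0.0ms @ 0 + 618.557ms (1)
2. 618.557ms @ 1 + 618.557ms (1)
3. 1237.113ms @ 2 + 618.557ms (1)
4. 1855.67ms @ 3 + 530.191ms (6/7)
5. 2385.862ms @ 27/7 + 265.096ms (3/7)
6. 2650.957ms @ 30/7 + 265.096ms (3/7)
7. 2916.053ms @ 33/7 + 265.096ms (3/7)
8. 3181.149ms @ 36/7 + 265.096ms (3/7)
9. 3446.244ms @ 39/7 + 265.096ms (3/7)
10. 3711.34ms @ 6 + 927.835ms (3/2)
11. 4639.175ms @ 15/2 + 927.835ms (3/2)

note 8 onset = 36/7b = 3181.149ms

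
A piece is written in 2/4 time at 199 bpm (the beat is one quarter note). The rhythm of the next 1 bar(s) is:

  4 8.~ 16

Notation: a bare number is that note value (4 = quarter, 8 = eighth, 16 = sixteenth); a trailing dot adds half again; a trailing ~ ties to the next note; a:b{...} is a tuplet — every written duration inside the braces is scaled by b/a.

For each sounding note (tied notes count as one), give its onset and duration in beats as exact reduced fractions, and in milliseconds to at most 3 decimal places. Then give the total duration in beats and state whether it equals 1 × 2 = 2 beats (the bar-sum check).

1) 0.0ms=0b +301.508ms=1b
2) 301.508ms=1b +301.508ms=1b
Σ=2b of 2 (199bpm 2/4) — PASS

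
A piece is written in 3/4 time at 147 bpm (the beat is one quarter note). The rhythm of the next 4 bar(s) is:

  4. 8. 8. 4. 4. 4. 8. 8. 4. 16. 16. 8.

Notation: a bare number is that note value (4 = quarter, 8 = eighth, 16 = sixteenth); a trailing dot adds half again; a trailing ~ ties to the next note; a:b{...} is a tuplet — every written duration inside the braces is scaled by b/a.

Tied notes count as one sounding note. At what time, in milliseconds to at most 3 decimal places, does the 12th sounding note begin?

note 12 onset = 45/4b = 4591.837ms

1. 0.0ms @ 0 + 612.245ms (3/2)
2. 612.245ms @ 3/2 + 306.122ms (3/4)
3. 918.367ms @ 9/4 + 306.122ms (3/4)
4. 1224.49ms @ 3 + 612.245ms (3/2)
5. 1836.735ms @ 9/2 + 612.245ms (3/2)
6. 2448.98ms @ 6 + 612.245ms (3/2)
7. 3061.224ms @ 15/2 + 306.122ms (3/4)
8. 3367.347ms @ 33/4 + 306.122ms (3/4)
9. 3673.469ms @ 9 + 612.245ms (3/2)
10. 4285.714ms @ 21/2 + 153.061ms (3/8)
11. 4438.776ms @ 87/8 + 153.061ms (3/8)
12. 4591.837ms @ 45/4 + 306.122ms (3/4)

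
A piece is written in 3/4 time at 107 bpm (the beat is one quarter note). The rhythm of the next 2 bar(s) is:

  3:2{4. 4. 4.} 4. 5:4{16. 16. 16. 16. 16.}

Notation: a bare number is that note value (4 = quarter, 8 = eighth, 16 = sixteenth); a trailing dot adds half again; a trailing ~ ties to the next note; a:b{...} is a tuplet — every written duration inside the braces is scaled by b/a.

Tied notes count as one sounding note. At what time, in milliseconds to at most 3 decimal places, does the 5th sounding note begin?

note 5 onset = 9/2b = 2523.364ms

1. 0.0ms @ 0 + 560.748ms (1)
2. 560.748ms @ 1 + 560.748ms (1)
3. 1121.495ms @ 2 + 560.748ms (1)
4. 1682.243ms @ 3 + 841.121ms (3/2)
5. 2523.364ms @ 9/2 + 168.224ms (3/10)
6. 2691.589ms @ 24/5 + 168.224ms (3/10)
7. 2859.813ms @ 51/10 + 168.224ms (3/10)
8. 3028.037ms @ 27/5 + 168.224ms (3/10)
9. 3196.262ms @ 57/10 + 168.224ms (3/10)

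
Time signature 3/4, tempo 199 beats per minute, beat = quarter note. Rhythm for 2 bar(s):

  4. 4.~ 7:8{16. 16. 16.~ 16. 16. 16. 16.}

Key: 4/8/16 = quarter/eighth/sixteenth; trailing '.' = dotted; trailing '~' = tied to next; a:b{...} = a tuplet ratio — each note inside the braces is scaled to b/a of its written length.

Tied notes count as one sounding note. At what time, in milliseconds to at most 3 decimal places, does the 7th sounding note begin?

1. 0.0ms @ 0 + 452.261ms (3/2)
2. 452.261ms @ 3/2 + 581.479ms (27/14)
3. 1033.74ms @ 24/7 + 129.218ms (3/7)
4. 1162.958ms @ 27/7 + 258.435ms (6/7)
5. 1421.393ms @ 33/7 + 129.218ms (3/7)
6. 1550.61ms @ 36/7 + 129.218ms (3/7)
7. 1679.828ms @ 39/7 + 129.218ms (3/7)

note 7 onset = 39/7b = 1679.828ms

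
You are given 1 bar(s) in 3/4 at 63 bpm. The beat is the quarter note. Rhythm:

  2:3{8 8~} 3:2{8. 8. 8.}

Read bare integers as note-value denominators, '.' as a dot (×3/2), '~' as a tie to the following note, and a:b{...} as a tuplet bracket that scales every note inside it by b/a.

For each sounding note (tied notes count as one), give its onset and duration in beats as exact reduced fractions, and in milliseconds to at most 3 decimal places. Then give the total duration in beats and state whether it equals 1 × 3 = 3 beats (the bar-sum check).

1) 0.0ms=0b +714.286ms=3/4b
2) 714.286ms=3/4b +1190.476ms=5/4b
3) 1904.762ms=2b +476.19ms=1/2b
4) 2380.952ms=5/2b +476.19ms=1/2b
Σ=3b of 3 (63bpm 3/4) — PASS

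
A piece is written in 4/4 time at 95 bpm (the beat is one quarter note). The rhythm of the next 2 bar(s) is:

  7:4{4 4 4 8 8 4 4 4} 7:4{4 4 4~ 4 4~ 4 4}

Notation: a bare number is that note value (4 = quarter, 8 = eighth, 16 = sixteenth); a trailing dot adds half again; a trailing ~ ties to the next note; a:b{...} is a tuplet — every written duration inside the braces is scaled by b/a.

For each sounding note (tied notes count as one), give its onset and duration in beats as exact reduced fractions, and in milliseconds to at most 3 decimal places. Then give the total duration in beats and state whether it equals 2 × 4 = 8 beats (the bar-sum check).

1) 0.0ms=0b +360.902ms=4/7b
2) 360.902ms=4/7b +360.902ms=4/7b
3) 721.805ms=8/7b +360.902ms=4/7b
4) 1082.707ms=12/7b +180.451ms=2/7b
5) 1263.158ms=2b +180.451ms=2/7b
6) 1443.609ms=16/7b +360.902ms=4/7b
7) 1804.511ms=20/7b +360.902ms=4/7b
8) 2165.414ms=24/7b +360.902ms=4/7b
9) 2526.316ms=4b +360.902ms=4/7b
10) 2887.218ms=32/7b +360.902ms=4/7b
11) 3248.12ms=36/7b +721.805ms=8/7b
12) 3969.925ms=44/7b +721.805ms=8/7b
13) 4691.729ms=52/7b +360.902ms=4/7b
Σ=8b of 8 (95bpm 4/4) — PASS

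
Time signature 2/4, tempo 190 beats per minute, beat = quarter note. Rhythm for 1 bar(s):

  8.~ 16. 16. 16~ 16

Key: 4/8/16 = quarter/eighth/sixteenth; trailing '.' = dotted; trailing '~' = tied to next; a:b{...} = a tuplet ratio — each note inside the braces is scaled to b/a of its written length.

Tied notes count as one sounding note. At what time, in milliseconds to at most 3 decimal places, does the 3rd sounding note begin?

note 3 onset = 3/2b = 473.684ms

1. 0.0ms @ 0 + 355.263ms (9/8)
2. 355.263ms @ 9/8 + 118.421ms (3/8)
3. 473.684ms @ 3/2 + 157.895ms (1/2)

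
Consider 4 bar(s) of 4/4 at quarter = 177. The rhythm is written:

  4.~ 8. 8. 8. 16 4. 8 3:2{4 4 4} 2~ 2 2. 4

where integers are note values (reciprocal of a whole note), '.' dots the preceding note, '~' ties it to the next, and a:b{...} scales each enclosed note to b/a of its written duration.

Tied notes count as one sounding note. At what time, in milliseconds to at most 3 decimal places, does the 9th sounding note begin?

note 9 onset = 22/3b = 2485.876ms

1. 0.0ms @ 0 + 762.712ms (9/4)
2. 762.712ms @ 9/4 + 254.237ms (3/4)
3. 1016.949ms @ 3 + 254.237ms (3/4)
4. 1271.186ms @ 15/4 + 84.746ms (1/4)
5. 1355.932ms @ 4 + 508.475ms (3/2)
6. 1864.407ms @ 11/2 + 169.492ms (1/2)
7. 2033.898ms @ 6 + 225.989ms (2/3)
8. 2259.887ms @ 20/3 + 225.989ms (2/3)
9. 2485.876ms @ 22/3 + 225.989ms (2/3)
10. 2711.864ms @ 8 + 1355.932ms (4)
11. 4067.797ms @ 12 + 1016.949ms (3)
12. 5084.746ms @ 15 + 338.983ms (1)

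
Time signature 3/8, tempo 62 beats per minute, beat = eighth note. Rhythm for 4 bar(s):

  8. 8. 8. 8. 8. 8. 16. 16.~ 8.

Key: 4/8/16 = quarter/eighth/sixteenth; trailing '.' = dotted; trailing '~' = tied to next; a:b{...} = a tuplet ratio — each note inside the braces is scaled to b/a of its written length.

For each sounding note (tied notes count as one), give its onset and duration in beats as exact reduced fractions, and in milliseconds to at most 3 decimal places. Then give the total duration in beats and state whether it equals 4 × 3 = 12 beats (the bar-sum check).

1) 0.0ms=0b +1451.613ms=3/2b
2) 1451.613ms=3/2b +1451.613ms=3/2b
3) 2903.226ms=3b +1451.613ms=3/2b
4) 4354.839ms=9/2b +1451.613ms=3/2b
5) 5806.452ms=6b +1451.613ms=3/2b
6) 7258.065ms=15/2b +1451.613ms=3/2b
7) 8709.677ms=9b +725.806ms=3/4b
8) 9435.484ms=39/4b +2177.419ms=9/4b
Σ=12b of 12 (62bpm 3/8) — PASS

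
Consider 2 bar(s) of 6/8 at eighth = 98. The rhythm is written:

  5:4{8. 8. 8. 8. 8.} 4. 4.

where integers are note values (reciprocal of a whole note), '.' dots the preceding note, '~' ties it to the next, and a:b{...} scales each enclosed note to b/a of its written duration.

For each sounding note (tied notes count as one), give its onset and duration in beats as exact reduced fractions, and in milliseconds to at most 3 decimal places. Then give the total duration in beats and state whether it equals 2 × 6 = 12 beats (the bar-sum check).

1) 0.0ms=0b +734.694ms=6/5b
2) 734.694ms=6/5b +734.694ms=6/5b
3) 1469.388ms=12/5b +734.694ms=6/5b
4) 2204.082ms=18/5b +734.694ms=6/5b
5) 2938.776ms=24/5b +734.694ms=6/5b
6) 3673.469ms=6b +1836.735ms=3b
7) 5510.204ms=9b +1836.735ms=3b
Σ=12b of 12 (98bpm 6/8) — PASS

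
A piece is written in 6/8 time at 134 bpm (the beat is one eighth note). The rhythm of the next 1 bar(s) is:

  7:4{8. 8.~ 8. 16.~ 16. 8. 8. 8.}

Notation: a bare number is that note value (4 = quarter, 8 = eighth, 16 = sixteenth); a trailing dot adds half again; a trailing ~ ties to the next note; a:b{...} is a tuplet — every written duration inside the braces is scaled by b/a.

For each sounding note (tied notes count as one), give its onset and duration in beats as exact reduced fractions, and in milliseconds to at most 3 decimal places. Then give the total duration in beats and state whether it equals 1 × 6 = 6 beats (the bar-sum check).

1) 0.0ms=0b +383.795ms=6/7b
2) 383.795ms=6/7b +767.591ms=12/7b
3) 1151.386ms=18/7b +383.795ms=6/7b
4) 1535.181ms=24/7b +383.795ms=6/7b
5) 1918.977ms=30/7b +383.795ms=6/7b
6) 2302.772ms=36/7b +383.795ms=6/7b
Σ=6b of 6 (134bpm 6/8) — PASS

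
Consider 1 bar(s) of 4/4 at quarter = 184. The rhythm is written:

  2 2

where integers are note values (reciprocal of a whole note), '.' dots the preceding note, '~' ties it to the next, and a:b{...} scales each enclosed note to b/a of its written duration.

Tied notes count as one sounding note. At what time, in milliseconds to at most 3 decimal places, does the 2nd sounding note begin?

note 2 onset = 2b = 652.174ms

1. 0.0ms @ 0 + 652.174ms (2)
2. 652.174ms @ 2 + 652.174ms (2)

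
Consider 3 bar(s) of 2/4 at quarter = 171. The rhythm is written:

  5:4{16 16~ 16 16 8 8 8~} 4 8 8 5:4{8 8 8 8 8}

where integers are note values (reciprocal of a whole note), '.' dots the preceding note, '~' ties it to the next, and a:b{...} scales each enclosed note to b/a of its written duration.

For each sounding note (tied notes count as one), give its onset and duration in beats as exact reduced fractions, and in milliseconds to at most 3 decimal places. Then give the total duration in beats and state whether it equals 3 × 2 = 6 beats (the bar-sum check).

1) 0.0ms=0b +70.175ms=1/5b
2) 70.175ms=1/5b +140.351ms=2/5b
3) 210.526ms=3/5b +70.175ms=1/5b
4) 280.702ms=4/5b +140.351ms=2/5b
5) 421.053ms=6/5b +140.351ms=2/5b
6) 561.404ms=8/5b +491.228ms=7/5b
7) 1052.632ms=3b +175.439ms=1/2b
8) 1228.07ms=7/2b +175.439ms=1/2b
9) 1403.509ms=4b +140.351ms=2/5b
10) 1543.86ms=22/5b +140.351ms=2/5b
11) 1684.211ms=24/5b +140.351ms=2/5b
12) 1824.561ms=26/5b +140.351ms=2/5b
13) 1964.912ms=28/5b +140.351ms=2/5b
Σ=6b of 6 (171bpm 2/4) — PASS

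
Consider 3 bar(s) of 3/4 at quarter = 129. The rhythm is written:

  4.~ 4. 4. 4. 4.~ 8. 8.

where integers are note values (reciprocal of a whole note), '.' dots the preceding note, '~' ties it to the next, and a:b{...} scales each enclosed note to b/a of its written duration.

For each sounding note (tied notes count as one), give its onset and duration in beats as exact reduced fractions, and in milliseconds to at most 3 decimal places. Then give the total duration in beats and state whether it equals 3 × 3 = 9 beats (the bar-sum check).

1) 0.0ms=0b +1395.349ms=3b
2) 1395.349ms=3b +697.674ms=3/2b
3) 2093.023ms=9/2b +697.674ms=3/2b
4) 2790.698ms=6b +1046.512ms=9/4b
5) 3837.209ms=33/4b +348.837ms=3/4b
Σ=9b of 9 (129bpm 3/4) — PASS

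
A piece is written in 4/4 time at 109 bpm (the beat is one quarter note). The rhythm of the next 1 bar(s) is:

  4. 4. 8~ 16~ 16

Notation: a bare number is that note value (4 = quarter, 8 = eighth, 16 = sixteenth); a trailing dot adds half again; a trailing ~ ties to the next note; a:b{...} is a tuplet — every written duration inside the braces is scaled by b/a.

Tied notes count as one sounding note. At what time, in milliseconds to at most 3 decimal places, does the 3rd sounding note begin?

note 3 onset = 3b = 1651.376ms

1. 0.0ms @ 0 + 825.688ms (3/2)
2. 825.688ms @ 3/2 + 825.688ms (3/2)
3. 1651.376ms @ 3 + 550.459ms (1)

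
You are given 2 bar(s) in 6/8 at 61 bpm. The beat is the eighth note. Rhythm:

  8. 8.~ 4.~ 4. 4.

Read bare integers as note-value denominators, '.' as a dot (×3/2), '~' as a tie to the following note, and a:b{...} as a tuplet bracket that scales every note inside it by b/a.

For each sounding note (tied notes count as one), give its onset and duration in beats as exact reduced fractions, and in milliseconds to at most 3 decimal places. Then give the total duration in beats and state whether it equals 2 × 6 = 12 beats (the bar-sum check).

1) 0.0ms=0b +1475.41ms=3/2b
2) 1475.41ms=3/2b +7377.049ms=15/2b
3) 8852.459ms=9b +2950.82ms=3b
Σ=12b of 12 (61bpm 6/8) — PASS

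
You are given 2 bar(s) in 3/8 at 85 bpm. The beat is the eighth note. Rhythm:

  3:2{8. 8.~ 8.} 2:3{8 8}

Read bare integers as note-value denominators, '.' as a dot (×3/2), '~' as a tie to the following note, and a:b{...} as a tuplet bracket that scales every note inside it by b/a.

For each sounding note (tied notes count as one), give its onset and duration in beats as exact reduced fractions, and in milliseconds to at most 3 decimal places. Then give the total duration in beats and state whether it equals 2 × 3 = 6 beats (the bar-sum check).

1) 0.0ms=0b +705.882ms=1b
2) 705.882ms=1b +1411.765ms=2b
3) 2117.647ms=3b +1058.824ms=3/2b
4) 3176.471ms=9/2b +1058.824ms=3/2b
Σ=6b of 6 (85bpm 3/8) — PASS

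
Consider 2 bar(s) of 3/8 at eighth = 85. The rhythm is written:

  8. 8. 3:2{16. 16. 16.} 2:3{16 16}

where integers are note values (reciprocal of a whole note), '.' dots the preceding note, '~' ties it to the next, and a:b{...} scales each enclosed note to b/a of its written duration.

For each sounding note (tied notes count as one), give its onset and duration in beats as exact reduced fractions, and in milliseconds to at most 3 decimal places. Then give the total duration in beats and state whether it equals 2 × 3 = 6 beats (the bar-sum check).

1) 0.0ms=0b +1058.824ms=3/2b
2) 1058.824ms=3/2b +1058.824ms=3/2b
3) 2117.647ms=3b +352.941ms=1/2b
4) 2470.588ms=7/2b +352.941ms=1/2b
5) 2823.529ms=4b +352.941ms=1/2b
6) 3176.471ms=9/2b +529.412ms=3/4b
7) 3705.882ms=21/4b +529.412ms=3/4b
Σ=6b of 6 (85bpm 3/8) — PASS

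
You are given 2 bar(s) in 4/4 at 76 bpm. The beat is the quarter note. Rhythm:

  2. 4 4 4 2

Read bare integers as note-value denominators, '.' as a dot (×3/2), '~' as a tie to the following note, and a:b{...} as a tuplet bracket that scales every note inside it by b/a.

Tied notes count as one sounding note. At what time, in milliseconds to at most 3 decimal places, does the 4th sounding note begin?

note 4 onset = 5b = 3947.368ms

1. 0.0ms @ 0 + 2368.421ms (3)
2. 2368.421ms @ 3 + 789.474ms (1)
3. 3157.895ms @ 4 + 789.474ms (1)
4. 3947.368ms @ 5 + 789.474ms (1)
5. 4736.842ms @ 6 + 1578.947ms (2)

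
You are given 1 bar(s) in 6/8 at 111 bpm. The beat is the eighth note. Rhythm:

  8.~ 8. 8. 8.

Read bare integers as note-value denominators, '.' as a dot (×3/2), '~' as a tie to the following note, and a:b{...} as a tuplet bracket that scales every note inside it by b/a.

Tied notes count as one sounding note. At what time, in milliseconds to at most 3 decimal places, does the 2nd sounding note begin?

1. 0.0ms @ 0 + 1621.622ms (3)
2. 1621.622ms @ 3 + 810.811ms (3/2)
3. 2432.432ms @ 9/2 + 810.811ms (3/2)

note 2 onset = 3b = 1621.622ms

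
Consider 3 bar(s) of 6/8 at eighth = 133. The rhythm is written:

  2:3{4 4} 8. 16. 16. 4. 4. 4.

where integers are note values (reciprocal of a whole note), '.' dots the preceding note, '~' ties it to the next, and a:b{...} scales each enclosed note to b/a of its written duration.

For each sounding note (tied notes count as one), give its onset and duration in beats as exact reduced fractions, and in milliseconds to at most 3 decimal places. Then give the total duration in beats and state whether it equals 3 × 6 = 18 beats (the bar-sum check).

1) 0.0ms=0b +1353.383ms=3b
2) 1353.383ms=3b +1353.383ms=3b
3) 2706.767ms=6b +676.692ms=3/2b
4) 3383.459ms=15/2b +338.346ms=3/4b
5) 3721.805ms=33/4b +338.346ms=3/4b
6) 4060.15ms=9b +1353.383ms=3b
7) 5413.534ms=12b +1353.383ms=3b
8) 6766.917ms=15b +1353.383ms=3b
Σ=18b of 18 (133bpm 6/8) — PASS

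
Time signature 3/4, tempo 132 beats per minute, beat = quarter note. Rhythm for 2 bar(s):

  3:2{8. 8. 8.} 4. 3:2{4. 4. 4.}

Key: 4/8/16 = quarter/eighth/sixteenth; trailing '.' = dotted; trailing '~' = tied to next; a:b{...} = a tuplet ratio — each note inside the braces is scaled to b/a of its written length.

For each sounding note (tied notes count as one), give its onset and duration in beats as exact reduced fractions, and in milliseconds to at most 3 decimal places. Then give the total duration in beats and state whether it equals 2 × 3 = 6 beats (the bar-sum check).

1) 0.0ms=0b +227.273ms=1/2b
2) 227.273ms=1/2b +227.273ms=1/2b
3) 454.545ms=1b +227.273ms=1/2b
4) 681.818ms=3/2b +681.818ms=3/2b
5) 1363.636ms=3b +454.545ms=1b
6) 1818.182ms=4b +454.545ms=1b
7) 2272.727ms=5b +454.545ms=1b
Σ=6b of 6 (132bpm 3/4) — PASS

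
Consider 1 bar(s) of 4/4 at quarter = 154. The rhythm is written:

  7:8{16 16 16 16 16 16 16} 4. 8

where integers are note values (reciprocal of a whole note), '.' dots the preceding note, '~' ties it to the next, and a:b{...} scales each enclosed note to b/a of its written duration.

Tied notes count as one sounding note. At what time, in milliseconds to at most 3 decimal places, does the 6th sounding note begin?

note 6 onset = 10/7b = 556.586ms

1. 0.0ms @ 0 + 111.317ms (2/7)
2. 111.317ms @ 2/7 + 111.317ms (2/7)
3. 222.635ms @ 4/7 + 111.317ms (2/7)
4. 333.952ms @ 6/7 + 111.317ms (2/7)
5. 445.269ms @ 8/7 + 111.317ms (2/7)
6. 556.586ms @ 10/7 + 111.317ms (2/7)
7. 667.904ms @ 12/7 + 111.317ms (2/7)
8. 779.221ms @ 2 + 584.416ms (3/2)
9. 1363.636ms @ 7/2 + 194.805ms (1/2)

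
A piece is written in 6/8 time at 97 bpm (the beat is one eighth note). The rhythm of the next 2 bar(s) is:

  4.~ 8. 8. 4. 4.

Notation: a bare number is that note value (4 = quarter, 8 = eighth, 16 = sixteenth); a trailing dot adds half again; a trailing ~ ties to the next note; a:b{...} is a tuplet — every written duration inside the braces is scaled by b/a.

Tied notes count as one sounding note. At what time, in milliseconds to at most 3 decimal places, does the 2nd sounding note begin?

note 2 onset = 9/2b = 2783.505ms

1. 0.0ms @ 0 + 2783.505ms (9/2)
2. 2783.505ms @ 9/2 + 927.835ms (3/2)
3. 3711.34ms @ 6 + 1855.67ms (3)
4. 5567.01ms @ 9 + 1855.67ms (3)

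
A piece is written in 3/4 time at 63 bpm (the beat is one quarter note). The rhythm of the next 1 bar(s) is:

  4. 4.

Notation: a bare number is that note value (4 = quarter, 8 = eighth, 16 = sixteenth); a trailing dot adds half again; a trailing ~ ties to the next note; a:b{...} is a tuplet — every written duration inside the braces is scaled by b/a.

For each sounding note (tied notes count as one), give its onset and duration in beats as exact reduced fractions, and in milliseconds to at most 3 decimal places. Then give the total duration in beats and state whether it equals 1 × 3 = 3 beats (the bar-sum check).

1) 0.0ms=0b +1428.571ms=3/2b
2) 1428.571ms=3/2b +1428.571ms=3/2b
Σ=3b of 3 (63bpm 3/4) — PASS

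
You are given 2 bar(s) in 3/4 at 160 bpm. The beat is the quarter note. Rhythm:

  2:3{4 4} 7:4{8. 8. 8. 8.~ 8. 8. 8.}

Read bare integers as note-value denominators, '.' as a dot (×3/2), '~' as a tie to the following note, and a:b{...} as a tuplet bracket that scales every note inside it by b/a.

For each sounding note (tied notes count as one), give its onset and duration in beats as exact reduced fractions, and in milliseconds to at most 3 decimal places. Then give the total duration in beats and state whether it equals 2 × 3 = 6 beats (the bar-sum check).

1) 0.0ms=0b +562.5ms=3/2b
2) 562.5ms=3/2b +562.5ms=3/2b
3) 1125.0ms=3b +160.714ms=3/7b
4) 1285.714ms=24/7b +160.714ms=3/7b
5) 1446.429ms=27/7b +160.714ms=3/7b
6) 1607.143ms=30/7b +321.429ms=6/7b
7) 1928.571ms=36/7b +160.714ms=3/7b
8) 2089.286ms=39/7b +160.714ms=3/7b
Σ=6b of 6 (160bpm 3/4) — PASS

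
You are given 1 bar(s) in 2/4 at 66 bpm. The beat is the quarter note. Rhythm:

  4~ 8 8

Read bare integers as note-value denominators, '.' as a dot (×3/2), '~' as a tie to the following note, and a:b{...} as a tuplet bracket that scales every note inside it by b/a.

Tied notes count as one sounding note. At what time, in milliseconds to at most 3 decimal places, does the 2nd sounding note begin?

1. 0.0ms @ 0 + 1363.636ms (3/2)
2. 1363.636ms @ 3/2 + 454.545ms (1/2)

note 2 onset = 3/2b = 1363.636ms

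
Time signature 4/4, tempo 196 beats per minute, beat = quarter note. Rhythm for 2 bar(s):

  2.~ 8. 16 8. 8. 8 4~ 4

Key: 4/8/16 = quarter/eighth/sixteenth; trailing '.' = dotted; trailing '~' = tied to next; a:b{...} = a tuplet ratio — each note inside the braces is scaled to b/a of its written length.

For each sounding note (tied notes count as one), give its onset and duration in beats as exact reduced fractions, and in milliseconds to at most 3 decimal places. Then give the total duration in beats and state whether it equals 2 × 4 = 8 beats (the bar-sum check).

1) 0.0ms=0b +1147.959ms=15/4b
2) 1147.959ms=15/4b +76.531ms=1/4b
3) 1224.49ms=4b +229.592ms=3/4b
4) 1454.082ms=19/4b +229.592ms=3/4b
5) 1683.673ms=11/2b +153.061ms=1/2b
6) 1836.735ms=6b +612.245ms=2b
Σ=8b of 8 (196bpm 4/4) — PASS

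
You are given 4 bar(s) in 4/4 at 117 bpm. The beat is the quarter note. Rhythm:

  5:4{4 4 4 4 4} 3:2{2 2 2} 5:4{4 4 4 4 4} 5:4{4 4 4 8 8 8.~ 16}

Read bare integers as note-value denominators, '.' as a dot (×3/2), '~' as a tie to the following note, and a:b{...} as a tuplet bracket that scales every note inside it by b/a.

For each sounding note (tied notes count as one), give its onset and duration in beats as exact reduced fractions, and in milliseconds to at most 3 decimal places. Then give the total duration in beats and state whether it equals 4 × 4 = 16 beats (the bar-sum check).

1) 0.0ms=0b +410.256ms=4/5b
2) 410.256ms=4/5b +410.256ms=4/5b
3) 820.513ms=8/5b +410.256ms=4/5b
4) 1230.769ms=12/5b +410.256ms=4/5b
5) 1641.026ms=16/5b +410.256ms=4/5b
6) 2051.282ms=4b +683.761ms=4/3b
7) 2735.043ms=16/3b +683.761ms=4/3b
8) 3418.803ms=20/3b +683.761ms=4/3b
9) 4102.564ms=8b +410.256ms=4/5b
10) 4512.821ms=44/5b +410.256ms=4/5b
11) 4923.077ms=48/5b +410.256ms=4/5b
12) 5333.333ms=52/5b +410.256ms=4/5b
13) 5743.59ms=56/5b +410.256ms=4/5b
14) 6153.846ms=12b +410.256ms=4/5b
15) 6564.103ms=64/5b +410.256ms=4/5b
16) 6974.359ms=68/5b +410.256ms=4/5b
17) 7384.615ms=72/5b +205.128ms=2/5b
18) 7589.744ms=74/5b +205.128ms=2/5b
19) 7794.872ms=76/5b +410.256ms=4/5b
Σ=16b of 16 (117bpm 4/4) — PASS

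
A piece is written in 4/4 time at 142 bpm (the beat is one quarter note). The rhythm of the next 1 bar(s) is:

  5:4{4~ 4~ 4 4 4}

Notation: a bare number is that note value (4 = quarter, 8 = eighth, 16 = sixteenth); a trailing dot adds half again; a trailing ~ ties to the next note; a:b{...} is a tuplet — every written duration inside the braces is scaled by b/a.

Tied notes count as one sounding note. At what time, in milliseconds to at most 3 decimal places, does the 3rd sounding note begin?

1. 0.0ms @ 0 + 1014.085ms (12/5)
2. 1014.085ms @ 12/5 + 338.028ms (4/5)
3. 1352.113ms @ 16/5 + 338.028ms (4/5)

note 3 onset = 16/5b = 1352.113ms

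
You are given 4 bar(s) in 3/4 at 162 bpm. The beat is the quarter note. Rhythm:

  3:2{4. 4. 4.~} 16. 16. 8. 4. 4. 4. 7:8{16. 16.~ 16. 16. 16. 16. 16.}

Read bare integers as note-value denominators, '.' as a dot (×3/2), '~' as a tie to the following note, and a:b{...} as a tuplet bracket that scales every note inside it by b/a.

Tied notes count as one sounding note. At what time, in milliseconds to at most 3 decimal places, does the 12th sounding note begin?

1. 0.0ms @ 0 + 370.37ms (1)
2. 370.37ms @ 1 + 370.37ms (1)
3. 740.741ms @ 2 + 509.259ms (11/8)
4. 1250.0ms @ 27/8 + 138.889ms (3/8)
5. 1388.889ms @ 15/4 + 277.778ms (3/4)
6. 1666.667ms @ 9/2 + 555.556ms (3/2)
7. 2222.222ms @ 6 + 555.556ms (3/2)
8. 2777.778ms @ 15/2 + 555.556ms (3/2)
9. 3333.333ms @ 9 + 158.73ms (3/7)
10. 3492.063ms @ 66/7 + 317.46ms (6/7)
11. 3809.524ms @ 72/7 + 158.73ms (3/7)
12. 3968.254ms @ 75/7 + 158.73ms (3/7)
13. 4126.984ms @ 78/7 + 158.73ms (3/7)
14. 4285.714ms @ 81/7 + 158.73ms (3/7)

note 12 onset = 75/7b = 3968.254ms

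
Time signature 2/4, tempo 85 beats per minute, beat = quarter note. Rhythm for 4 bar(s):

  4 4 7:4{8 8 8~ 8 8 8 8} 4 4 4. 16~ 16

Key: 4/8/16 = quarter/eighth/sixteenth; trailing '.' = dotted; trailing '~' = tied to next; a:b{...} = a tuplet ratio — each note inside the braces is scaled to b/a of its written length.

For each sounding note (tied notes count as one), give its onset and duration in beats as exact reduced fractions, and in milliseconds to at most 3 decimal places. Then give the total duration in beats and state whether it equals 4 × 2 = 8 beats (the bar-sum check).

1) 0.0ms=0b +705.882ms=1b
2) 705.882ms=1b +705.882ms=1b
3) 1411.765ms=2b +201.681ms=2/7b
4) 1613.445ms=16/7b +201.681ms=2/7b
5) 1815.126ms=18/7b +403.361ms=4/7b
6) 2218.487ms=22/7b +201.681ms=2/7b
7) 2420.168ms=24/7b +201.681ms=2/7b
8) 2621.849ms=26/7b +201.681ms=2/7b
9) 2823.529ms=4b +705.882ms=1b
10) 3529.412ms=5b +705.882ms=1b
11) 4235.294ms=6b +1058.824ms=3/2b
12) 5294.118ms=15/2b +352.941ms=1/2b
Σ=8b of 8 (85bpm 2/4) — PASS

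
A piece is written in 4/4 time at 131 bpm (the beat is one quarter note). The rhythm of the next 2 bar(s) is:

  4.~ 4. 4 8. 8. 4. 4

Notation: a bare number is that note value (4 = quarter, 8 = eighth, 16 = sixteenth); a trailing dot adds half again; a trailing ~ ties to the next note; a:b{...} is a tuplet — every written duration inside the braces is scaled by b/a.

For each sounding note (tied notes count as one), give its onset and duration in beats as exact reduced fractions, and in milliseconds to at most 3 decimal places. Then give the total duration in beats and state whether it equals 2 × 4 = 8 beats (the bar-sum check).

1) 0.0ms=0b +1374.046ms=3b
2) 1374.046ms=3b +458.015ms=1b
3) 1832.061ms=4b +343.511ms=3/4b
4) 2175.573ms=19/4b +343.511ms=3/4b
5) 2519.084ms=11/2b +687.023ms=3/2b
6) 3206.107ms=7b +458.015ms=1b
Σ=8b of 8 (131bpm 4/4) — PASS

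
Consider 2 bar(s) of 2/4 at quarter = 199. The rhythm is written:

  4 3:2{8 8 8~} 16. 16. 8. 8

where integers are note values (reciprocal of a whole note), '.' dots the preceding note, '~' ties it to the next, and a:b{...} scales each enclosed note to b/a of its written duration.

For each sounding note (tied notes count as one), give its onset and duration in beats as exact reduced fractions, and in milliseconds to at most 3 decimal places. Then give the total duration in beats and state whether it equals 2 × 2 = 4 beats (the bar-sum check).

1) 0.0ms=0b +301.508ms=1b
2) 301.508ms=1b +100.503ms=1/3b
3) 402.01ms=4/3b +100.503ms=1/3b
4) 502.513ms=5/3b +213.568ms=17/24b
5) 716.08ms=19/8b +113.065ms=3/8b
6) 829.146ms=11/4b +226.131ms=3/4b
7) 1055.276ms=7/2b +150.754ms=1/2b
Σ=4b of 4 (199bpm 2/4) — PASS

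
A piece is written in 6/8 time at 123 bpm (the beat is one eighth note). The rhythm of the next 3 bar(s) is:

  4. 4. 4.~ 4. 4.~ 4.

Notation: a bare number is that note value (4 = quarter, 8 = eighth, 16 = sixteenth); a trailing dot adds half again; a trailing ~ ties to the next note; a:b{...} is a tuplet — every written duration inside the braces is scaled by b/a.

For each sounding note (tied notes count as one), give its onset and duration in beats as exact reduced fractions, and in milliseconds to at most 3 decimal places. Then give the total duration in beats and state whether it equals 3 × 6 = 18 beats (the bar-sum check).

1) 0.0ms=0b +1463.415ms=3b
2) 1463.415ms=3b +1463.415ms=3b
3) 2926.829ms=6b +2926.829ms=6b
4) 5853.659ms=12b +2926.829ms=6b
Σ=18b of 18 (123bpm 6/8) — PASS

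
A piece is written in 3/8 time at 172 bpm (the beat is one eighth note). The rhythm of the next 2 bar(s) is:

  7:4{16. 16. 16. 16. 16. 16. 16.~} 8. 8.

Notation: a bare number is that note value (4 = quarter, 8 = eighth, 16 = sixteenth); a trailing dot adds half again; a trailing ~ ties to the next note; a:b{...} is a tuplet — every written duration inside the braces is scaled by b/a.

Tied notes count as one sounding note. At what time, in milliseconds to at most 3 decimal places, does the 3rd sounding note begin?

note 3 onset = 6/7b = 299.003ms

1. 0.0ms @ 0 + 149.502ms (3/7)
2. 149.502ms @ 3/7 + 149.502ms (3/7)
3. 299.003ms @ 6/7 + 149.502ms (3/7)
4. 448.505ms @ 9/7 + 149.502ms (3/7)
5. 598.007ms @ 12/7 + 149.502ms (3/7)
6. 747.508ms @ 15/7 + 149.502ms (3/7)
7. 897.01ms @ 18/7 + 672.757ms (27/14)
8. 1569.767ms @ 9/2 + 523.256ms (3/2)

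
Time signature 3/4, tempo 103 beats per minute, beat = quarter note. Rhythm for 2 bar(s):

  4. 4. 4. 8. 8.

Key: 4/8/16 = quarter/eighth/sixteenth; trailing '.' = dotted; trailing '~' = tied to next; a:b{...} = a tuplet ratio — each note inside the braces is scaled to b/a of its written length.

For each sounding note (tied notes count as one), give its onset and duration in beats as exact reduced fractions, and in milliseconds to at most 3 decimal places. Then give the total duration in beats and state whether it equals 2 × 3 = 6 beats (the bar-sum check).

1) 0.0ms=0b +873.786ms=3/2b
2) 873.786ms=3/2b +873.786ms=3/2b
3) 1747.573ms=3b +873.786ms=3/2b
4) 2621.359ms=9/2b +436.893ms=3/4b
5) 3058.252ms=21/4b +436.893ms=3/4b
Σ=6b of 6 (103bpm 3/4) — PASS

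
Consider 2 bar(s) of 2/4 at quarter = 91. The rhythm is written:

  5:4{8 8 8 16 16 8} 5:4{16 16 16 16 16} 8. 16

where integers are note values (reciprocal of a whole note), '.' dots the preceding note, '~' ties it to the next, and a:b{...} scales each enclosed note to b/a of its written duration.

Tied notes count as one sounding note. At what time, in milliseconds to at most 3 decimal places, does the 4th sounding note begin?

note 4 onset = 6/5b = 791.209ms

1. 0.0ms @ 0 + 263.736ms (2/5)
2. 263.736ms @ 2/5 + 263.736ms (2/5)
3. 527.473ms @ 4/5 + 263.736ms (2/5)
4. 791.209ms @ 6/5 + 131.868ms (1/5)
5. 923.077ms @ 7/5 + 131.868ms (1/5)
6. 1054.945ms @ 8/5 + 263.736ms (2/5)
7. 1318.681ms @ 2 + 131.868ms (1/5)
8. 1450.549ms @ 11/5 + 131.868ms (1/5)
9. 1582.418ms @ 12/5 + 131.868ms (1/5)
10. 1714.286ms @ 13/5 + 131.868ms (1/5)
11. 1846.154ms @ 14/5 + 131.868ms (1/5)
12. 1978.022ms @ 3 + 494.505ms (3/4)
13. 2472.527ms @ 15/4 + 164.835ms (1/4)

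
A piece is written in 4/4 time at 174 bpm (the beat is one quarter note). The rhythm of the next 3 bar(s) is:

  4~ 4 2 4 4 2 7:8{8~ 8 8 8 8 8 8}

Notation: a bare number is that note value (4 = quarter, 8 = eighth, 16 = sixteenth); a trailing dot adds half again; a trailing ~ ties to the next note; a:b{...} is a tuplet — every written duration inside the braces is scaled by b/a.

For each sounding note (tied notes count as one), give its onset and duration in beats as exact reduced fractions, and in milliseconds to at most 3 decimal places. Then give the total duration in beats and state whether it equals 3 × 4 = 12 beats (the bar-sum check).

1) 0.0ms=0b +689.655ms=2b
2) 689.655ms=2b +689.655ms=2b
3) 1379.31ms=4b +344.828ms=1b
4) 1724.138ms=5b +344.828ms=1b
5) 2068.966ms=6b +689.655ms=2b
6) 2758.621ms=8b +394.089ms=8/7b
7) 3152.709ms=64/7b +197.044ms=4/7b
8) 3349.754ms=68/7b +197.044ms=4/7b
9) 3546.798ms=72/7b +197.044ms=4/7b
10) 3743.842ms=76/7b +197.044ms=4/7b
11) 3940.887ms=80/7b +197.044ms=4/7b
Σ=12b of 12 (174bpm 4/4) — PASS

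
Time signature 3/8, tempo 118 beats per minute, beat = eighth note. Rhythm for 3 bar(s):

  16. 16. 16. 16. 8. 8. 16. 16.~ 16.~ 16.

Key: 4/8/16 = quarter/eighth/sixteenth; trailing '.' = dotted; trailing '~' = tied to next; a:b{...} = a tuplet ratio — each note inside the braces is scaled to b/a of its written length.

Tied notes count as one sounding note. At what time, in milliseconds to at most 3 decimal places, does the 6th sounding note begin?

note 6 onset = 9/2b = 2288.136ms

1. 0.0ms @ 0 + 381.356ms (3/4)
2. 381.356ms @ 3/4 + 381.356ms (3/4)
3. 762.712ms @ 3/2 + 381.356ms (3/4)
4. 1144.068ms @ 9/4 + 381.356ms (3/4)
5. 1525.424ms @ 3 + 762.712ms (3/2)
6. 2288.136ms @ 9/2 + 762.712ms (3/2)
7. 3050.847ms @ 6 + 381.356ms (3/4)
8. 3432.203ms @ 27/4 + 1144.068ms (9/4)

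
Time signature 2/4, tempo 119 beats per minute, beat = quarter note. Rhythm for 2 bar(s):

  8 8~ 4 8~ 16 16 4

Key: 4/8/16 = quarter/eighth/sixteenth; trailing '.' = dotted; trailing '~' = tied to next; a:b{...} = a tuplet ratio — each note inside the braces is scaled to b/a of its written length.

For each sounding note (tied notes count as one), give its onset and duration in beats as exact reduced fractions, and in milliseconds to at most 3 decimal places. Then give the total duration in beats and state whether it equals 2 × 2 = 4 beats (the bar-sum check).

1) 0.0ms=0b +252.101ms=1/2b
2) 252.101ms=1/2b +756.303ms=3/2b
3) 1008.403ms=2b +378.151ms=3/4b
4) 1386.555ms=11/4b +126.05ms=1/4b
5) 1512.605ms=3b +504.202ms=1b
Σ=4b of 4 (119bpm 2/4) — PASS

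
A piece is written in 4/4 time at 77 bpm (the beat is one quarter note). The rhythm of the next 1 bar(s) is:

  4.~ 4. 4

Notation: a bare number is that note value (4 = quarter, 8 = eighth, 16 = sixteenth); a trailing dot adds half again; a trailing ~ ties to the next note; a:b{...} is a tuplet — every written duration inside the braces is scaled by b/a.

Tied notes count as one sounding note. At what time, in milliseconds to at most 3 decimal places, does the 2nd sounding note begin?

note 2 onset = 3b = 2337.662ms

1. 0.0ms @ 0 + 2337.662ms (3)
2. 2337.662ms @ 3 + 779.221ms (1)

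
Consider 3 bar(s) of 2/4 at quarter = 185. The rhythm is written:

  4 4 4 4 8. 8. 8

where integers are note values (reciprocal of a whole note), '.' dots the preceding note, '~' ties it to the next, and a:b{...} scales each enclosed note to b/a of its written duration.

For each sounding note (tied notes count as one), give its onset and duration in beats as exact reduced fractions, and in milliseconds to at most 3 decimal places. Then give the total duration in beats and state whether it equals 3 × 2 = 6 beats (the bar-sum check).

1) 0.0ms=0b +324.324ms=1b
2) 324.324ms=1b +324.324ms=1b
3) 648.649ms=2b +324.324ms=1b
4) 972.973ms=3b +324.324ms=1b
5) 1297.297ms=4b +243.243ms=3/4b
6) 1540.541ms=19/4b +243.243ms=3/4b
7) 1783.784ms=11/2b +162.162ms=1/2b
Σ=6b of 6 (185bpm 2/4) — PASS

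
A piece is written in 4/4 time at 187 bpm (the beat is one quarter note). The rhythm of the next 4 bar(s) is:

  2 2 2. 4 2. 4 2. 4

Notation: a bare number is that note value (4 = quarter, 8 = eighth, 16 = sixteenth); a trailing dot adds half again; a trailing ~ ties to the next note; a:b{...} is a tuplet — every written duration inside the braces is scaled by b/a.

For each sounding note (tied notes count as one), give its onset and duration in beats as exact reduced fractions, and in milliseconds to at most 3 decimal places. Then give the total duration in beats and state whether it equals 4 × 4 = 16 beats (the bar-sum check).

1) 0.0ms=0b +641.711ms=2b
2) 641.711ms=2b +641.711ms=2b
3) 1283.422ms=4b +962.567ms=3b
4) 2245.989ms=7b +320.856ms=1b
5) 2566.845ms=8b +962.567ms=3b
6) 3529.412ms=11b +320.856ms=1b
7) 3850.267ms=12b +962.567ms=3b
8) 4812.834ms=15b +320.856ms=1b
Σ=16b of 16 (187bpm 4/4) — PASS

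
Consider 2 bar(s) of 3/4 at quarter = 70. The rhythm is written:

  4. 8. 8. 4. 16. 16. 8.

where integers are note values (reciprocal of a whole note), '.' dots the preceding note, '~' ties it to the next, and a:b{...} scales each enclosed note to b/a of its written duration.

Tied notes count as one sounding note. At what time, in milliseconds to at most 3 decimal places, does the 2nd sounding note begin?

note 2 onset = 3/2b = 1285.714ms

1. 0.0ms @ 0 + 1285.714ms (3/2)
2. 1285.714ms @ 3/2 + 642.857ms (3/4)
3. 1928.571ms @ 9/4 + 642.857ms (3/4)
4. 2571.429ms @ 3 + 1285.714ms (3/2)
5. 3857.143ms @ 9/2 + 321.429ms (3/8)
6. 4178.571ms @ 39/8 + 321.429ms (3/8)
7. 4500.0ms @ 21/4 + 642.857ms (3/4)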